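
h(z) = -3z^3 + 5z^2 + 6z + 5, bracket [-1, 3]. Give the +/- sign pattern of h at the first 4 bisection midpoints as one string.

+++-

z = 1 gives h = 13, positive; keep [1, 3]
z = 2 gives h = 13, positive; keep [2, 3]
z = 2.5 gives h = 4.375, positive; keep [2.5, 3]
z = 2.75 gives h = -3.0781, negative; keep [2.5, 2.75]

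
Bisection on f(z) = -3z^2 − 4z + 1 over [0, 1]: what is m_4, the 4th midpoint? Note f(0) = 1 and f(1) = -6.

0.1875

midpoint 0.5: f = -1.75 < 0 → [0, 0.5]
midpoint 0.25: f = -0.1875 < 0 → [0, 0.25]
midpoint 0.125: f = 0.453125 > 0 → [0.125, 0.25]
midpoint 0.1875: f = 0.1445 > 0 → [0.1875, 0.25]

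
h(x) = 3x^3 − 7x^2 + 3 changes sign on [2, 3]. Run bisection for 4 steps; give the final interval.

midpoint 2.5: h = 6.125 > 0 → [2, 2.5]
midpoint 2.25: h = 1.734375 > 0 → [2, 2.25]
midpoint 2.125: h = 0.177734 > 0 → [2, 2.125]
midpoint 2.0625: h = -0.4563 < 0 → [2.0625, 2.125]

[2.0625, 2.125]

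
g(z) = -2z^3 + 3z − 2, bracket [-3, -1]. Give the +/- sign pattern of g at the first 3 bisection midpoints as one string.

++-

z = -2 gives g = 8, positive; keep [-2, -1]
z = -1.5 gives g = 0.25, positive; keep [-1.5, -1]
z = -1.25 gives g = -1.84375, negative; keep [-1.5, -1.25]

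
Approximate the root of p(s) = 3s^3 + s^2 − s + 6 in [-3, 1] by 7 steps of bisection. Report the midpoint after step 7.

-1.46875

p(-1) = 5 > 0, so the root lies in [-3, -1]
p(-2) = -12 < 0, so the root lies in [-2, -1]
p(-1.5) = -0.375 < 0, so the root lies in [-1.5, -1]
p(-1.25) = 2.9531 > 0, so the root lies in [-1.5, -1.25]
p(-1.375) = 1.4668 > 0, so the root lies in [-1.5, -1.375]
p(-1.4375) = 0.5925 > 0, so the root lies in [-1.5, -1.4375]
p(-1.46875) = 0.1207 > 0, so the root lies in [-1.5, -1.46875]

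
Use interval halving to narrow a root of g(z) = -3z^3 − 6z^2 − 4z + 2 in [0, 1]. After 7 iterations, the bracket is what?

[0.3203125, 0.328125]

g(0.5) = -1.875 < 0, so the root lies in [0, 0.5]
g(0.25) = 0.578125 > 0, so the root lies in [0.25, 0.5]
g(0.375) = -0.501953 < 0, so the root lies in [0.25, 0.375]
g(0.3125) = 0.0725 > 0, so the root lies in [0.3125, 0.375]
g(0.34375) = -0.2058 < 0, so the root lies in [0.3125, 0.34375]
g(0.328125) = -0.0645 < 0, so the root lies in [0.3125, 0.328125]
g(0.3203125) = 0.0046 > 0, so the root lies in [0.3203125, 0.328125]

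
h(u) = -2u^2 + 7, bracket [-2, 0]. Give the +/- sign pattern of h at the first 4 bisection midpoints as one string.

u = -1 gives h = 5, positive; keep [-2, -1]
u = -1.5 gives h = 2.5, positive; keep [-2, -1.5]
u = -1.75 gives h = 0.875, positive; keep [-2, -1.75]
u = -1.875 gives h = -0.0312, negative; keep [-1.875, -1.75]

+++-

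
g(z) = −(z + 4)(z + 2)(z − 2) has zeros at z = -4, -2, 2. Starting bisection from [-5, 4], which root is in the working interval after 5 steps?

g(-0.5) = 13.125 > 0, so the root lies in [-0.5, 4]
g(1.75) = 5.390625 > 0, so the root lies in [1.75, 4]
g(2.875) = -29.326172 < 0, so the root lies in [1.75, 2.875]
g(2.3125) = -8.5071 < 0, so the root lies in [1.75, 2.3125]
g(2.03125) = -0.7598 < 0, so the root lies in [1.75, 2.03125]

2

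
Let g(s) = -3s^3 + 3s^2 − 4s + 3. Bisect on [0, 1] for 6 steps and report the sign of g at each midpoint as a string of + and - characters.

g(0.5) = 1.375 > 0, so the root lies in [0.5, 1]
g(0.75) = 0.421875 > 0, so the root lies in [0.75, 1]
g(0.875) = -0.212891 < 0, so the root lies in [0.75, 0.875]
g(0.8125) = 0.1213 > 0, so the root lies in [0.8125, 0.875]
g(0.84375) = -0.0413 < 0, so the root lies in [0.8125, 0.84375]
g(0.828125) = 0.0411 > 0, so the root lies in [0.828125, 0.84375]

++-+-+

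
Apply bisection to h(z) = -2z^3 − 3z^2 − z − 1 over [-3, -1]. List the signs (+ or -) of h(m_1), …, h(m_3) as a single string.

++-

midpoint -2: h = 5 > 0 → [-2, -1]
midpoint -1.5: h = 0.5 > 0 → [-1.5, -1]
midpoint -1.25: h = -0.53125 < 0 → [-1.5, -1.25]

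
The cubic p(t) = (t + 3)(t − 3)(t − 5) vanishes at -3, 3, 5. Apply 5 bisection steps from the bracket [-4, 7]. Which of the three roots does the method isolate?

-3

p(1.5) = 23.625 > 0, so the root lies in [-4, 1.5]
p(-1.25) = 46.484375 > 0, so the root lies in [-4, -1.25]
p(-2.625) = 16.083984 > 0, so the root lies in [-4, -2.625]
p(-3.3125) = -16.3977 < 0, so the root lies in [-3.3125, -2.625]
p(-2.96875) = 1.4864 > 0, so the root lies in [-3.3125, -2.96875]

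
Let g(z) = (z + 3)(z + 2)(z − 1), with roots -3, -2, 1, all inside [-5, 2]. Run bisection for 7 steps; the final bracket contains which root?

1

g(-1.5) = -1.875 < 0, so the root lies in [-1.5, 2]
g(0.25) = -5.484375 < 0, so the root lies in [0.25, 2]
g(1.125) = 1.611328 > 0, so the root lies in [0.25, 1.125]
g(0.6875) = -3.0969 < 0, so the root lies in [0.6875, 1.125]
g(0.90625) = -1.0643 < 0, so the root lies in [0.90625, 1.125]
g(1.015625) = 0.1892 > 0, so the root lies in [0.90625, 1.015625]
g(0.9609375) = -0.4581 < 0, so the root lies in [0.9609375, 1.015625]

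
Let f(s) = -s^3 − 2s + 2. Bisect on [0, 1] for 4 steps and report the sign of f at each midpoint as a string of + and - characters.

++--

f(0.5) = 0.875 > 0, so the root lies in [0.5, 1]
f(0.75) = 0.078125 > 0, so the root lies in [0.75, 1]
f(0.875) = -0.419922 < 0, so the root lies in [0.75, 0.875]
f(0.8125) = -0.1614 < 0, so the root lies in [0.75, 0.8125]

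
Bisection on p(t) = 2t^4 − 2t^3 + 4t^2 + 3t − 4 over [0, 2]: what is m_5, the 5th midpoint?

m = 1, p(m) = 3 (+); new bracket [0, 1]
m = 0.5, p(m) = -1.625 (−); new bracket [0.5, 1]
m = 0.75, p(m) = 0.289062 (+); new bracket [0.5, 0.75]
m = 0.625, p(m) = -0.7456 (−); new bracket [0.625, 0.75]
m = 0.6875, p(m) = -0.25 (−); new bracket [0.6875, 0.75]

0.6875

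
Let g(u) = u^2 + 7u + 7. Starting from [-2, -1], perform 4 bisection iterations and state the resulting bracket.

midpoint -1.5: g = -1.25 < 0 → [-1.5, -1]
midpoint -1.25: g = -0.1875 < 0 → [-1.25, -1]
midpoint -1.125: g = 0.390625 > 0 → [-1.25, -1.125]
midpoint -1.1875: g = 0.0977 > 0 → [-1.25, -1.1875]

[-1.25, -1.1875]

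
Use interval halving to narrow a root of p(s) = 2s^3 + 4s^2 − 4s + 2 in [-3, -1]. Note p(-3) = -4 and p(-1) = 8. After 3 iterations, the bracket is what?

[-3, -2.75]

s = -2 gives p = 10, positive; keep [-3, -2]
s = -2.5 gives p = 5.75, positive; keep [-3, -2.5]
s = -2.75 gives p = 1.65625, positive; keep [-3, -2.75]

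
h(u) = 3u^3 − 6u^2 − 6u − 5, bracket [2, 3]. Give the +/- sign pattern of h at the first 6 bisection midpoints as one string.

---++-

midpoint 2.5: h = -10.625 < 0 → [2.5, 3]
midpoint 2.75: h = -4.484375 < 0 → [2.75, 3]
midpoint 2.875: h = -0.552734 < 0 → [2.875, 3]
midpoint 2.9375: h = 1.6438 > 0 → [2.875, 2.9375]
midpoint 2.90625: h = 0.5258 > 0 → [2.875, 2.90625]
midpoint 2.890625: h = -0.0183 < 0 → [2.890625, 2.90625]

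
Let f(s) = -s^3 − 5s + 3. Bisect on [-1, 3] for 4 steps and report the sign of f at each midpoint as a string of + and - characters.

s = 1 gives f = -3, negative; keep [-1, 1]
s = 0 gives f = 3, positive; keep [0, 1]
s = 0.5 gives f = 0.375, positive; keep [0.5, 1]
s = 0.75 gives f = -1.1719, negative; keep [0.5, 0.75]

-++-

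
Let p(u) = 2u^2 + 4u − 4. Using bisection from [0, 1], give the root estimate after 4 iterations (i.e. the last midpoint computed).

midpoint 0.5: p = -1.5 < 0 → [0.5, 1]
midpoint 0.75: p = 0.125 > 0 → [0.5, 0.75]
midpoint 0.625: p = -0.71875 < 0 → [0.625, 0.75]
midpoint 0.6875: p = -0.3047 < 0 → [0.6875, 0.75]

0.6875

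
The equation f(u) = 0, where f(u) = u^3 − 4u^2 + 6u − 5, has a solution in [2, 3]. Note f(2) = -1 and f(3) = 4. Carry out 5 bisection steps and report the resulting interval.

[2.34375, 2.375]

midpoint 2.5: f = 0.625 > 0 → [2, 2.5]
midpoint 2.25: f = -0.359375 < 0 → [2.25, 2.5]
midpoint 2.375: f = 0.083984 > 0 → [2.25, 2.375]
midpoint 2.3125: f = -0.1492 < 0 → [2.3125, 2.375]
midpoint 2.34375: f = -0.0356 < 0 → [2.34375, 2.375]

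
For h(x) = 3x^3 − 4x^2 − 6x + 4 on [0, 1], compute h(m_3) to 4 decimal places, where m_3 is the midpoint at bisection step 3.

m = 0.5, h(m) = 0.375 (+); new bracket [0.5, 1]
m = 0.75, h(m) = -1.484375 (−); new bracket [0.5, 0.75]
m = 0.625, h(m) = -0.580078 (−); new bracket [0.5, 0.625]

-0.5801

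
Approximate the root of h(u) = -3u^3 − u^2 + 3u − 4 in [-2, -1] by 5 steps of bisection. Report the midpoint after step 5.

-1.53125

u = -1.5 gives h = -0.625, negative; keep [-2, -1.5]
u = -1.75 gives h = 3.765625, positive; keep [-1.75, -1.5]
u = -1.625 gives h = 1.357422, positive; keep [-1.625, -1.5]
u = -1.5625 gives h = 0.3152, positive; keep [-1.5625, -1.5]
u = -1.53125 gives h = -0.1674, negative; keep [-1.5625, -1.53125]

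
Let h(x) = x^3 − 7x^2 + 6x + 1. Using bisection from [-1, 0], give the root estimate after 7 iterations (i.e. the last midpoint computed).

-0.1484375

h(-0.5) = -3.875 < 0, so the root lies in [-0.5, 0]
h(-0.25) = -0.953125 < 0, so the root lies in [-0.25, 0]
h(-0.125) = 0.138672 > 0, so the root lies in [-0.25, -0.125]
h(-0.1875) = -0.3777 < 0, so the root lies in [-0.1875, -0.125]
h(-0.15625) = -0.1122 < 0, so the root lies in [-0.15625, -0.125]
h(-0.140625) = 0.015 > 0, so the root lies in [-0.15625, -0.140625]
h(-0.1484375) = -0.0481 < 0, so the root lies in [-0.1484375, -0.140625]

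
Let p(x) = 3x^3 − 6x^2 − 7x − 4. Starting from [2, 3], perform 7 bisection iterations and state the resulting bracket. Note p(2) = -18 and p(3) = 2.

m = 2.5, p(m) = -12.125 (−); new bracket [2.5, 3]
m = 2.75, p(m) = -6.234375 (−); new bracket [2.75, 3]
m = 2.875, p(m) = -2.427734 (−); new bracket [2.875, 3]
m = 2.9375, p(m) = -0.2937 (−); new bracket [2.9375, 3]
m = 2.96875, p(m) = 0.8329 (+); new bracket [2.9375, 2.96875]
m = 2.953125, p(m) = 0.2646 (+); new bracket [2.9375, 2.953125]
m = 2.9453125, p(m) = -0.0158 (−); new bracket [2.9453125, 2.953125]

[2.9453125, 2.953125]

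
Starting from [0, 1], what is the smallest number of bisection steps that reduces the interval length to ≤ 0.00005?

Width after n steps is 1/2^n. Need 2^n ≥ 1/0.00005 = 20000.
2^14 = 16384 < 20000 ≤ 2^15 = 32768, so n = 15.

15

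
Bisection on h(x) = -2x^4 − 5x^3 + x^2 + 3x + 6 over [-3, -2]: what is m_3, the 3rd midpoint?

-2.625

midpoint -2.5: h = 4.75 > 0 → [-3, -2.5]
midpoint -2.75: h = -5.085938 < 0 → [-2.75, -2.5]
midpoint -2.625: h = 0.493652 > 0 → [-2.75, -2.625]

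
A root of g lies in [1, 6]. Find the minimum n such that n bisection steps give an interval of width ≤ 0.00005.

17

Width after n steps is 5/2^n. Need 2^n ≥ 5/0.00005 = 100000.
2^16 = 65536 < 100000 ≤ 2^17 = 131072, so n = 17.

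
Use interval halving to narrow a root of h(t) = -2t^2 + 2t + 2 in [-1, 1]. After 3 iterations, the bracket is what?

[-0.75, -0.5]

t = 0 gives h = 2, positive; keep [-1, 0]
t = -0.5 gives h = 0.5, positive; keep [-1, -0.5]
t = -0.75 gives h = -0.625, negative; keep [-0.75, -0.5]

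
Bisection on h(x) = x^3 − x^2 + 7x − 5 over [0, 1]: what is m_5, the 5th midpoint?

0.71875

x = 0.5 gives h = -1.625, negative; keep [0.5, 1]
x = 0.75 gives h = 0.109375, positive; keep [0.5, 0.75]
x = 0.625 gives h = -0.771484, negative; keep [0.625, 0.75]
x = 0.6875 gives h = -0.3352, negative; keep [0.6875, 0.75]
x = 0.71875 gives h = -0.114, negative; keep [0.71875, 0.75]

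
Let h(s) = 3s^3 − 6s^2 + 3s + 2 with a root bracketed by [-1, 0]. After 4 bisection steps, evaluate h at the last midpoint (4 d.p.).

0.3850

midpoint -0.5: h = -1.375 < 0 → [-0.5, 0]
midpoint -0.25: h = 0.828125 > 0 → [-0.5, -0.25]
midpoint -0.375: h = -0.126953 < 0 → [-0.375, -0.25]
midpoint -0.3125: h = 0.385 > 0 → [-0.375, -0.3125]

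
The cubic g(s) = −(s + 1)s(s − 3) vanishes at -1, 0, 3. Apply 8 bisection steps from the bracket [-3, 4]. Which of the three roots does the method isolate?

m = 0.5, g(m) = 1.875 (+); new bracket [0.5, 4]
m = 2.25, g(m) = 5.484375 (+); new bracket [2.25, 4]
m = 3.125, g(m) = -1.611328 (−); new bracket [2.25, 3.125]
m = 2.6875, g(m) = 3.0969 (+); new bracket [2.6875, 3.125]
m = 2.90625, g(m) = 1.0643 (+); new bracket [2.90625, 3.125]
m = 3.015625, g(m) = -0.1892 (−); new bracket [2.90625, 3.015625]
m = 2.9609375, g(m) = 0.4581 (+); new bracket [2.9609375, 3.015625]
m = 2.98828125, g(m) = 0.1397 (+); new bracket [2.98828125, 3.015625]

3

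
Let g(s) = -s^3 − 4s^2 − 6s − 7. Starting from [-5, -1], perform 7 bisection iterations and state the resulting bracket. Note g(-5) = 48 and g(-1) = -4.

[-2.75, -2.71875]

midpoint -3: g = 2 > 0 → [-3, -1]
midpoint -2: g = -3 < 0 → [-3, -2]
midpoint -2.5: g = -1.375 < 0 → [-3, -2.5]
midpoint -2.75: g = 0.0469 > 0 → [-2.75, -2.5]
midpoint -2.625: g = -0.7246 < 0 → [-2.75, -2.625]
midpoint -2.6875: g = -0.3547 < 0 → [-2.75, -2.6875]
midpoint -2.71875: g = -0.158 < 0 → [-2.75, -2.71875]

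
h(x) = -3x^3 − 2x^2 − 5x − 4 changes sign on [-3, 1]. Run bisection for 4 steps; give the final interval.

m = -1, h(m) = 2 (+); new bracket [-1, 1]
m = 0, h(m) = -4 (−); new bracket [-1, 0]
m = -0.5, h(m) = -1.625 (−); new bracket [-1, -0.5]
m = -0.75, h(m) = -0.1094 (−); new bracket [-1, -0.75]

[-1, -0.75]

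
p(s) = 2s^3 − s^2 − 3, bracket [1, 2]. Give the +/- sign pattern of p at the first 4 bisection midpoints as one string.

+-+-

s = 1.5 gives p = 1.5, positive; keep [1, 1.5]
s = 1.25 gives p = -0.65625, negative; keep [1.25, 1.5]
s = 1.375 gives p = 0.308594, positive; keep [1.25, 1.375]
s = 1.3125 gives p = -0.2007, negative; keep [1.3125, 1.375]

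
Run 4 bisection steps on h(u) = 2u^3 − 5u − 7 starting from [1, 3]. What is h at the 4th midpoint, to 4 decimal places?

midpoint 2: h = -1 < 0 → [2, 3]
midpoint 2.5: h = 11.75 > 0 → [2, 2.5]
midpoint 2.25: h = 4.53125 > 0 → [2, 2.25]
midpoint 2.125: h = 1.5664 > 0 → [2, 2.125]

1.5664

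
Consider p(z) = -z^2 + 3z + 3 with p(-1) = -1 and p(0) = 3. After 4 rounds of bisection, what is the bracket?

p(-0.5) = 1.25 > 0, so the root lies in [-1, -0.5]
p(-0.75) = 0.1875 > 0, so the root lies in [-1, -0.75]
p(-0.875) = -0.390625 < 0, so the root lies in [-0.875, -0.75]
p(-0.8125) = -0.0977 < 0, so the root lies in [-0.8125, -0.75]

[-0.8125, -0.75]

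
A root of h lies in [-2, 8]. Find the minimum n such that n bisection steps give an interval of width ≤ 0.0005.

15

Width after n steps is 10/2^n. Need 2^n ≥ 10/0.0005 = 20000.
2^14 = 16384 < 20000 ≤ 2^15 = 32768, so n = 15.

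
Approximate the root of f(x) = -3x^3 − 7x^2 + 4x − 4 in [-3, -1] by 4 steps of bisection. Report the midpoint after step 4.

f(-2) = -16 < 0, so the root lies in [-3, -2]
f(-2.5) = -10.875 < 0, so the root lies in [-3, -2.5]
f(-2.75) = -5.546875 < 0, so the root lies in [-3, -2.75]
f(-2.875) = -2.0684 < 0, so the root lies in [-3, -2.875]

-2.875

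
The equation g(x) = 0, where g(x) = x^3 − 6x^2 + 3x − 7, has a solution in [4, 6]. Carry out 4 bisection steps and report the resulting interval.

[5.625, 5.75]

g(5) = -17 < 0, so the root lies in [5, 6]
g(5.5) = -5.625 < 0, so the root lies in [5.5, 6]
g(5.75) = 1.984375 > 0, so the root lies in [5.5, 5.75]
g(5.625) = -1.9902 < 0, so the root lies in [5.625, 5.75]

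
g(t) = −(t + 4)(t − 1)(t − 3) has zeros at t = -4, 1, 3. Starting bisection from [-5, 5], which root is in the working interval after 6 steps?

-4

g(0) = -12 < 0, so the root lies in [-5, 0]
g(-2.5) = -28.875 < 0, so the root lies in [-5, -2.5]
g(-3.75) = -8.015625 < 0, so the root lies in [-5, -3.75]
g(-4.375) = 14.8652 > 0, so the root lies in [-4.375, -3.75]
g(-4.0625) = 2.2346 > 0, so the root lies in [-4.0625, -3.75]
g(-3.90625) = -3.1766 < 0, so the root lies in [-4.0625, -3.90625]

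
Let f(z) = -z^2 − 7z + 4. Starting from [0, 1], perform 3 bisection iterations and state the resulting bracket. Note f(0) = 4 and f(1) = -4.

z = 0.5 gives f = 0.25, positive; keep [0.5, 1]
z = 0.75 gives f = -1.8125, negative; keep [0.5, 0.75]
z = 0.625 gives f = -0.765625, negative; keep [0.5, 0.625]

[0.5, 0.625]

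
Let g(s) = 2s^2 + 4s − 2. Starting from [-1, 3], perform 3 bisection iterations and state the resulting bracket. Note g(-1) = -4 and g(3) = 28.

[0, 0.5]

s = 1 gives g = 4, positive; keep [-1, 1]
s = 0 gives g = -2, negative; keep [0, 1]
s = 0.5 gives g = 0.5, positive; keep [0, 0.5]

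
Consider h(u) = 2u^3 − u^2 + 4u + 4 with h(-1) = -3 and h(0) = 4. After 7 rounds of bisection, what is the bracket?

midpoint -0.5: h = 1.5 > 0 → [-1, -0.5]
midpoint -0.75: h = -0.40625 < 0 → [-0.75, -0.5]
midpoint -0.625: h = 0.621094 > 0 → [-0.75, -0.625]
midpoint -0.6875: h = 0.1274 > 0 → [-0.75, -0.6875]
midpoint -0.71875: h = -0.1342 < 0 → [-0.71875, -0.6875]
midpoint -0.703125: h = -0.0021 < 0 → [-0.703125, -0.6875]
midpoint -0.6953125: h = 0.063 > 0 → [-0.703125, -0.6953125]

[-0.703125, -0.6953125]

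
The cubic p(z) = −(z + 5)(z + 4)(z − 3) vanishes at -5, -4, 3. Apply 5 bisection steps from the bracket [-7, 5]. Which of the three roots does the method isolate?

z = -1 gives p = 48, positive; keep [-1, 5]
z = 2 gives p = 42, positive; keep [2, 5]
z = 3.5 gives p = -31.875, negative; keep [2, 3.5]
z = 2.75 gives p = 13.0781, positive; keep [2.75, 3.5]
z = 3.125 gives p = -7.2363, negative; keep [2.75, 3.125]

3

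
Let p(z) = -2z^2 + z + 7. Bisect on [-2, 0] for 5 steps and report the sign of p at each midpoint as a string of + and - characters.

p(-1) = 4 > 0, so the root lies in [-2, -1]
p(-1.5) = 1 > 0, so the root lies in [-2, -1.5]
p(-1.75) = -0.875 < 0, so the root lies in [-1.75, -1.5]
p(-1.625) = 0.0938 > 0, so the root lies in [-1.75, -1.625]
p(-1.6875) = -0.3828 < 0, so the root lies in [-1.6875, -1.625]

++-+-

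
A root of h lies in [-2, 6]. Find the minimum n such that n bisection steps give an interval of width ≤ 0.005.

Width after n steps is 8/2^n. Need 2^n ≥ 8/0.005 = 1600.
2^10 = 1024 < 1600 ≤ 2^11 = 2048, so n = 11.

11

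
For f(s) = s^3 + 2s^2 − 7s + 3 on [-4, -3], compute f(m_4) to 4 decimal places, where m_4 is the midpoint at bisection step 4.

s = -3.5 gives f = 9.125, positive; keep [-4, -3.5]
s = -3.75 gives f = 4.640625, positive; keep [-4, -3.75]
s = -3.875 gives f = 1.970703, positive; keep [-4, -3.875]
s = -3.9375 gives f = 0.5237, positive; keep [-4, -3.9375]

0.5237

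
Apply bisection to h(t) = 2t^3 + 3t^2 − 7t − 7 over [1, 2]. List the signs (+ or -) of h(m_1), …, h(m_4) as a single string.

-+--

h(1.5) = -4 < 0, so the root lies in [1.5, 2]
h(1.75) = 0.65625 > 0, so the root lies in [1.5, 1.75]
h(1.625) = -1.871094 < 0, so the root lies in [1.625, 1.75]
h(1.6875) = -0.6587 < 0, so the root lies in [1.6875, 1.75]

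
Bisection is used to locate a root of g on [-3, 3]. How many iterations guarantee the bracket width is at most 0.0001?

Width after n steps is 6/2^n. Need 2^n ≥ 6/0.0001 = 60000.
2^15 = 32768 < 60000 ≤ 2^16 = 65536, so n = 16.

16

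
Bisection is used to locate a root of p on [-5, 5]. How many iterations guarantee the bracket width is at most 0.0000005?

Width after n steps is 10/2^n. Need 2^n ≥ 10/0.0000005 = 20000000.
2^24 = 16777216 < 20000000 ≤ 2^25 = 33554432, so n = 25.

25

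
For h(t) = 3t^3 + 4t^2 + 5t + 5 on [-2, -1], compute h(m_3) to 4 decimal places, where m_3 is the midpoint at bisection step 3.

0.1660

midpoint -1.5: h = -3.625 < 0 → [-1.5, -1]
midpoint -1.25: h = -0.859375 < 0 → [-1.25, -1]
midpoint -1.125: h = 0.166016 > 0 → [-1.25, -1.125]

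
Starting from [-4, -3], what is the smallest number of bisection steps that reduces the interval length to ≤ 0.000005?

18

Width after n steps is 1/2^n. Need 2^n ≥ 1/0.000005 = 200000.
2^17 = 131072 < 200000 ≤ 2^18 = 262144, so n = 18.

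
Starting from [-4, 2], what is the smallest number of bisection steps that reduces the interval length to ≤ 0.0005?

Width after n steps is 6/2^n. Need 2^n ≥ 6/0.0005 = 12000.
2^13 = 8192 < 12000 ≤ 2^14 = 16384, so n = 14.

14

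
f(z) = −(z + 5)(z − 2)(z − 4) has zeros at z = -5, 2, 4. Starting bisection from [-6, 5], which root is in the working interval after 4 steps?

-5

m = -0.5, f(m) = -50.625 (−); new bracket [-6, -0.5]
m = -3.25, f(m) = -66.609375 (−); new bracket [-6, -3.25]
m = -4.625, f(m) = -21.427734 (−); new bracket [-6, -4.625]
m = -5.3125, f(m) = 21.2805 (+); new bracket [-5.3125, -4.625]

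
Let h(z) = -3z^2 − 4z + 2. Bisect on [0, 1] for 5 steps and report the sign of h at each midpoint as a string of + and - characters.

-++--

h(0.5) = -0.75 < 0, so the root lies in [0, 0.5]
h(0.25) = 0.8125 > 0, so the root lies in [0.25, 0.5]
h(0.375) = 0.078125 > 0, so the root lies in [0.375, 0.5]
h(0.4375) = -0.3242 < 0, so the root lies in [0.375, 0.4375]
h(0.40625) = -0.1201 < 0, so the root lies in [0.375, 0.40625]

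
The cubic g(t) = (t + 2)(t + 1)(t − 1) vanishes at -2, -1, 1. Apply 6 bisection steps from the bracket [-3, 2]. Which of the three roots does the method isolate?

g(-0.5) = -1.125 < 0, so the root lies in [-0.5, 2]
g(0.75) = -1.203125 < 0, so the root lies in [0.75, 2]
g(1.375) = 3.005859 > 0, so the root lies in [0.75, 1.375]
g(1.0625) = 0.3948 > 0, so the root lies in [0.75, 1.0625]
g(0.90625) = -0.5194 < 0, so the root lies in [0.90625, 1.0625]
g(0.984375) = -0.0925 < 0, so the root lies in [0.984375, 1.0625]

1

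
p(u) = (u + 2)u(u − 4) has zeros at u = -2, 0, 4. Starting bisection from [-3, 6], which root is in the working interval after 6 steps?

m = 1.5, p(m) = -13.125 (−); new bracket [1.5, 6]
m = 3.75, p(m) = -5.390625 (−); new bracket [3.75, 6]
m = 4.875, p(m) = 29.326172 (+); new bracket [3.75, 4.875]
m = 4.3125, p(m) = 8.5071 (+); new bracket [3.75, 4.3125]
m = 4.03125, p(m) = 0.7598 (+); new bracket [3.75, 4.03125]
m = 3.890625, p(m) = -2.5067 (−); new bracket [3.890625, 4.03125]

4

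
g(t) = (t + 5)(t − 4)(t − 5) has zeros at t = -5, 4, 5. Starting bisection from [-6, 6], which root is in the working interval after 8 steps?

m = 0, g(m) = 100 (+); new bracket [-6, 0]
m = -3, g(m) = 112 (+); new bracket [-6, -3]
m = -4.5, g(m) = 40.375 (+); new bracket [-6, -4.5]
m = -5.25, g(m) = -23.7031 (−); new bracket [-5.25, -4.5]
m = -4.875, g(m) = 10.9551 (+); new bracket [-5.25, -4.875]
m = -5.0625, g(m) = -5.6995 (−); new bracket [-5.0625, -4.875]
m = -4.96875, g(m) = 2.794 (+); new bracket [-5.0625, -4.96875]
m = -5.015625, g(m) = -1.4109 (−); new bracket [-5.015625, -4.96875]

-5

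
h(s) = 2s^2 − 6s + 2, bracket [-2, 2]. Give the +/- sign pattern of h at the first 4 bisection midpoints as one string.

+--+

m = 0, h(m) = 2 (+); new bracket [0, 2]
m = 1, h(m) = -2 (−); new bracket [0, 1]
m = 0.5, h(m) = -0.5 (−); new bracket [0, 0.5]
m = 0.25, h(m) = 0.625 (+); new bracket [0.25, 0.5]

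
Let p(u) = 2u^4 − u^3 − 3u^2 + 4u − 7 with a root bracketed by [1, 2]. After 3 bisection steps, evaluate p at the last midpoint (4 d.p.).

u = 1.5 gives p = -1, negative; keep [1.5, 2]
u = 1.75 gives p = 4.210938, positive; keep [1.5, 1.75]
u = 1.625 gives p = 1.23291, positive; keep [1.5, 1.625]

1.2329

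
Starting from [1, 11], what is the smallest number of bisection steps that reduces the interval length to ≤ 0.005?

Width after n steps is 10/2^n. Need 2^n ≥ 10/0.005 = 2000.
2^10 = 1024 < 2000 ≤ 2^11 = 2048, so n = 11.

11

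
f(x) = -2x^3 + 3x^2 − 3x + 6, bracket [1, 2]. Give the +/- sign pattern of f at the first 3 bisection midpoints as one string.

+-+

m = 1.5, f(m) = 1.5 (+); new bracket [1.5, 2]
m = 1.75, f(m) = -0.78125 (−); new bracket [1.5, 1.75]
m = 1.625, f(m) = 0.464844 (+); new bracket [1.625, 1.75]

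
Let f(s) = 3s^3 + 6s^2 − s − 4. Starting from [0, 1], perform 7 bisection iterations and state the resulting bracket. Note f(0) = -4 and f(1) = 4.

[0.7578125, 0.765625]

midpoint 0.5: f = -2.625 < 0 → [0.5, 1]
midpoint 0.75: f = -0.109375 < 0 → [0.75, 1]
midpoint 0.875: f = 1.728516 > 0 → [0.75, 0.875]
midpoint 0.8125: f = 0.7576 > 0 → [0.75, 0.8125]
midpoint 0.78125: f = 0.3114 > 0 → [0.75, 0.78125]
midpoint 0.765625: f = 0.0979 > 0 → [0.75, 0.765625]
midpoint 0.7578125: f = -0.0065 < 0 → [0.7578125, 0.765625]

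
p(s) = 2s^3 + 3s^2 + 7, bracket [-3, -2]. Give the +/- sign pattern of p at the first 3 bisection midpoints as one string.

p(-2.5) = -5.5 < 0, so the root lies in [-2.5, -2]
p(-2.25) = -0.59375 < 0, so the root lies in [-2.25, -2]
p(-2.125) = 1.355469 > 0, so the root lies in [-2.25, -2.125]

--+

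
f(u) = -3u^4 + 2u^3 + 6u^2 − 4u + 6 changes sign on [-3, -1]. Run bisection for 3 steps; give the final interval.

[-1.75, -1.5]

midpoint -2: f = -26 < 0 → [-2, -1]
midpoint -1.5: f = 3.5625 > 0 → [-2, -1.5]
midpoint -1.75: f = -7.480469 < 0 → [-1.75, -1.5]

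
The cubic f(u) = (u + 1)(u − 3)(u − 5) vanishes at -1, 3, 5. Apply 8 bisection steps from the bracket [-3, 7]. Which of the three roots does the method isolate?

u = 2 gives f = 9, positive; keep [-3, 2]
u = -0.5 gives f = 9.625, positive; keep [-3, -0.5]
u = -1.75 gives f = -24.046875, negative; keep [-1.75, -0.5]
u = -1.125 gives f = -3.1582, negative; keep [-1.125, -0.5]
u = -0.8125 gives f = 4.155, positive; keep [-1.125, -0.8125]
u = -0.96875 gives f = 0.7403, positive; keep [-1.125, -0.96875]
u = -1.046875 gives f = -1.1471, negative; keep [-1.046875, -0.96875]
u = -1.0078125 gives f = -0.1881, negative; keep [-1.0078125, -0.96875]

-1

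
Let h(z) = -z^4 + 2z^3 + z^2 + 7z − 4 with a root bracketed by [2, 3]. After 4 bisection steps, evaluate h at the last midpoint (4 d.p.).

h(2.5) = 11.9375 > 0, so the root lies in [2.5, 3]
h(2.75) = 7.214844 > 0, so the root lies in [2.75, 3]
h(2.875) = 3.597412 > 0, so the root lies in [2.875, 3]
h(2.9375) = 1.4282 > 0, so the root lies in [2.9375, 3]

1.4282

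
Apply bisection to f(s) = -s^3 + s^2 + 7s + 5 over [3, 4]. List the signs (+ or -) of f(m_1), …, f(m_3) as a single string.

-++

f(3.5) = -1.125 < 0, so the root lies in [3, 3.5]
f(3.25) = 3.984375 > 0, so the root lies in [3.25, 3.5]
f(3.375) = 1.572266 > 0, so the root lies in [3.375, 3.5]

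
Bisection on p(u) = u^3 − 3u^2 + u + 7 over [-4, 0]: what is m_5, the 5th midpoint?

-1.125

u = -2 gives p = -15, negative; keep [-2, 0]
u = -1 gives p = 2, positive; keep [-2, -1]
u = -1.5 gives p = -4.625, negative; keep [-1.5, -1]
u = -1.25 gives p = -0.8906, negative; keep [-1.25, -1]
u = -1.125 gives p = 0.6543, positive; keep [-1.25, -1.125]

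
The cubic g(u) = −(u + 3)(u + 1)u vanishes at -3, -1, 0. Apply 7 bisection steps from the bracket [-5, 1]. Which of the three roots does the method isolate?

-3

g(-2) = -2 < 0, so the root lies in [-5, -2]
g(-3.5) = 4.375 > 0, so the root lies in [-3.5, -2]
g(-2.75) = -1.203125 < 0, so the root lies in [-3.5, -2.75]
g(-3.125) = 0.8301 > 0, so the root lies in [-3.125, -2.75]
g(-2.9375) = -0.3557 < 0, so the root lies in [-3.125, -2.9375]
g(-3.03125) = 0.1924 > 0, so the root lies in [-3.03125, -2.9375]
g(-2.984375) = -0.0925 < 0, so the root lies in [-3.03125, -2.984375]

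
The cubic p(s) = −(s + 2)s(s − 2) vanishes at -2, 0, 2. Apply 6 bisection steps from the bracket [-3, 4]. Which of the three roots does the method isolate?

2

m = 0.5, p(m) = 1.875 (+); new bracket [0.5, 4]
m = 2.25, p(m) = -2.390625 (−); new bracket [0.5, 2.25]
m = 1.375, p(m) = 2.900391 (+); new bracket [1.375, 2.25]
m = 1.8125, p(m) = 1.2957 (+); new bracket [1.8125, 2.25]
m = 2.03125, p(m) = -0.2559 (−); new bracket [1.8125, 2.03125]
m = 1.921875, p(m) = 0.5889 (+); new bracket [1.921875, 2.03125]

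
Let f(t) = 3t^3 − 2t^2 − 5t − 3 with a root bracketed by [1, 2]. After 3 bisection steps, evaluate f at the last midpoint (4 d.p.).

0.3691

m = 1.5, f(m) = -4.875 (−); new bracket [1.5, 2]
m = 1.75, f(m) = -1.796875 (−); new bracket [1.75, 2]
m = 1.875, f(m) = 0.369141 (+); new bracket [1.75, 1.875]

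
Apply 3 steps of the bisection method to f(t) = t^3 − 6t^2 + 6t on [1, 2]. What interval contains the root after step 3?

[1.25, 1.375]

m = 1.5, f(m) = -1.125 (−); new bracket [1, 1.5]
m = 1.25, f(m) = 0.078125 (+); new bracket [1.25, 1.5]
m = 1.375, f(m) = -0.494141 (−); new bracket [1.25, 1.375]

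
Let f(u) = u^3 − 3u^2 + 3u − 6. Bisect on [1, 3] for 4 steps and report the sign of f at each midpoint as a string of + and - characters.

--+-

u = 2 gives f = -4, negative; keep [2, 3]
u = 2.5 gives f = -1.625, negative; keep [2.5, 3]
u = 2.75 gives f = 0.359375, positive; keep [2.5, 2.75]
u = 2.625 gives f = -0.709, negative; keep [2.625, 2.75]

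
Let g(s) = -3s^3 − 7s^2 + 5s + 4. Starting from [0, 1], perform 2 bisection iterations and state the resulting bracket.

[0.75, 1]

m = 0.5, g(m) = 4.375 (+); new bracket [0.5, 1]
m = 0.75, g(m) = 2.546875 (+); new bracket [0.75, 1]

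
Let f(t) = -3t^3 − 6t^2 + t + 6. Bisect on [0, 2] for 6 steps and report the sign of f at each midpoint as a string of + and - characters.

-+++--

f(1) = -2 < 0, so the root lies in [0, 1]
f(0.5) = 4.625 > 0, so the root lies in [0.5, 1]
f(0.75) = 2.109375 > 0, so the root lies in [0.75, 1]
f(0.875) = 0.2715 > 0, so the root lies in [0.875, 1]
f(0.9375) = -0.8079 < 0, so the root lies in [0.875, 0.9375]
f(0.90625) = -0.2544 < 0, so the root lies in [0.875, 0.90625]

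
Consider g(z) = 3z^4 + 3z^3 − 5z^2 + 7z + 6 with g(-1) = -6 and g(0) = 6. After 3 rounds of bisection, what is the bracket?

midpoint -0.5: g = 1.0625 > 0 → [-1, -0.5]
midpoint -0.75: g = -2.378906 < 0 → [-0.75, -0.5]
midpoint -0.625: g = -0.602783 < 0 → [-0.625, -0.5]

[-0.625, -0.5]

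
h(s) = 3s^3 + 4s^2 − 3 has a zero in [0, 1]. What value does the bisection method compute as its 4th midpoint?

0.6875

midpoint 0.5: h = -1.625 < 0 → [0.5, 1]
midpoint 0.75: h = 0.515625 > 0 → [0.5, 0.75]
midpoint 0.625: h = -0.705078 < 0 → [0.625, 0.75]
midpoint 0.6875: h = -0.1345 < 0 → [0.6875, 0.75]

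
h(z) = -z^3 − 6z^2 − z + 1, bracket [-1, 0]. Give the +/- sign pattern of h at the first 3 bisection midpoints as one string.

m = -0.5, h(m) = 0.125 (+); new bracket [-1, -0.5]
m = -0.75, h(m) = -1.203125 (−); new bracket [-0.75, -0.5]
m = -0.625, h(m) = -0.474609 (−); new bracket [-0.625, -0.5]

+--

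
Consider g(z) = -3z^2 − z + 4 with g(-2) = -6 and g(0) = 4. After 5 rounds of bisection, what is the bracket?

[-1.375, -1.3125]

midpoint -1: g = 2 > 0 → [-2, -1]
midpoint -1.5: g = -1.25 < 0 → [-1.5, -1]
midpoint -1.25: g = 0.5625 > 0 → [-1.5, -1.25]
midpoint -1.375: g = -0.2969 < 0 → [-1.375, -1.25]
midpoint -1.3125: g = 0.1445 > 0 → [-1.375, -1.3125]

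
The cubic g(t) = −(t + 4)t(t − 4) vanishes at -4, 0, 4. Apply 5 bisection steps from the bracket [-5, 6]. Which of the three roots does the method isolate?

midpoint 0.5: g = 7.875 > 0 → [0.5, 6]
midpoint 3.25: g = 17.671875 > 0 → [3.25, 6]
midpoint 4.625: g = -24.931641 < 0 → [3.25, 4.625]
midpoint 3.9375: g = 1.9534 > 0 → [3.9375, 4.625]
midpoint 4.28125: g = -9.9715 < 0 → [3.9375, 4.28125]

4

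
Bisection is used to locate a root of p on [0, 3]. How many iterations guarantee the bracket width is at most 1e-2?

9

Width after n steps is 3/2^n. Need 2^n ≥ 3/1e-2 = 300.
2^8 = 256 < 300 ≤ 2^9 = 512, so n = 9.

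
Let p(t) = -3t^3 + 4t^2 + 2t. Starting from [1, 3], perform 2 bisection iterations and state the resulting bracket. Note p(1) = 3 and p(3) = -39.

[1.5, 2]

m = 2, p(m) = -4 (−); new bracket [1, 2]
m = 1.5, p(m) = 1.875 (+); new bracket [1.5, 2]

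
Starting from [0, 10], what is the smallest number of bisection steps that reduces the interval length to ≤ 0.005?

11

Width after n steps is 10/2^n. Need 2^n ≥ 10/0.005 = 2000.
2^10 = 1024 < 2000 ≤ 2^11 = 2048, so n = 11.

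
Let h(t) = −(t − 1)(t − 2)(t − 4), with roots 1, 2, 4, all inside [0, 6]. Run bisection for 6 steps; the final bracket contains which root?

m = 3, h(m) = 2 (+); new bracket [3, 6]
m = 4.5, h(m) = -4.375 (−); new bracket [3, 4.5]
m = 3.75, h(m) = 1.203125 (+); new bracket [3.75, 4.5]
m = 4.125, h(m) = -0.8301 (−); new bracket [3.75, 4.125]
m = 3.9375, h(m) = 0.3557 (+); new bracket [3.9375, 4.125]
m = 4.03125, h(m) = -0.1924 (−); new bracket [3.9375, 4.03125]

4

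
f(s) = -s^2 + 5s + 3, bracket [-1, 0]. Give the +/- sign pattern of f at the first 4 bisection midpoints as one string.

s = -0.5 gives f = 0.25, positive; keep [-1, -0.5]
s = -0.75 gives f = -1.3125, negative; keep [-0.75, -0.5]
s = -0.625 gives f = -0.515625, negative; keep [-0.625, -0.5]
s = -0.5625 gives f = -0.1289, negative; keep [-0.5625, -0.5]

+---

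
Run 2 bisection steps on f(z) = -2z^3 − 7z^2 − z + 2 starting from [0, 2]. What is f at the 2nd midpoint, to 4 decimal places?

midpoint 1: f = -8 < 0 → [0, 1]
midpoint 0.5: f = -0.5 < 0 → [0, 0.5]

-0.5000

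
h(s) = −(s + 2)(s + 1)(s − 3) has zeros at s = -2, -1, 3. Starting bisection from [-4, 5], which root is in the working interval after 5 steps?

3

m = 0.5, h(m) = 9.375 (+); new bracket [0.5, 5]
m = 2.75, h(m) = 4.453125 (+); new bracket [2.75, 5]
m = 3.875, h(m) = -25.060547 (−); new bracket [2.75, 3.875]
m = 3.3125, h(m) = -7.1594 (−); new bracket [2.75, 3.3125]
m = 3.03125, h(m) = -0.6338 (−); new bracket [2.75, 3.03125]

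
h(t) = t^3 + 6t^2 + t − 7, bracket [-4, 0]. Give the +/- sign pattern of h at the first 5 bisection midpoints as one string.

h(-2) = 7 > 0, so the root lies in [-2, 0]
h(-1) = -3 < 0, so the root lies in [-2, -1]
h(-1.5) = 1.625 > 0, so the root lies in [-1.5, -1]
h(-1.25) = -0.8281 < 0, so the root lies in [-1.5, -1.25]
h(-1.375) = 0.3691 > 0, so the root lies in [-1.375, -1.25]

+-+-+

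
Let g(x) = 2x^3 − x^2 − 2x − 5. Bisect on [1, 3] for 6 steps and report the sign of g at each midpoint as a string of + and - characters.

x = 2 gives g = 3, positive; keep [1, 2]
x = 1.5 gives g = -3.5, negative; keep [1.5, 2]
x = 1.75 gives g = -0.84375, negative; keep [1.75, 2]
x = 1.875 gives g = 0.918, positive; keep [1.75, 1.875]
x = 1.8125 gives g = -0.0015, negative; keep [1.8125, 1.875]
x = 1.84375 gives g = 0.4484, positive; keep [1.8125, 1.84375]

+--+-+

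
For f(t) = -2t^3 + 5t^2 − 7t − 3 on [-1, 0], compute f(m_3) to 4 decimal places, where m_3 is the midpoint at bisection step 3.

midpoint -0.5: f = 2 > 0 → [-0.5, 0]
midpoint -0.25: f = -0.90625 < 0 → [-0.5, -0.25]
midpoint -0.375: f = 0.433594 > 0 → [-0.375, -0.25]

0.4336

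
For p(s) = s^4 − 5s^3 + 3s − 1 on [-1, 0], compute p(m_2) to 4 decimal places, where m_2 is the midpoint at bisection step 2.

-0.8242

p(-0.5) = -1.8125 < 0, so the root lies in [-1, -0.5]
p(-0.75) = -0.824219 < 0, so the root lies in [-1, -0.75]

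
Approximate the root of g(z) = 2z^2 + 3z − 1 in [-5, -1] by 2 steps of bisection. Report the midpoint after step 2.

-2

z = -3 gives g = 8, positive; keep [-3, -1]
z = -2 gives g = 1, positive; keep [-2, -1]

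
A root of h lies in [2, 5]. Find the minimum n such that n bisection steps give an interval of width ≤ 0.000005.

20

Width after n steps is 3/2^n. Need 2^n ≥ 3/0.000005 = 600000.
2^19 = 524288 < 600000 ≤ 2^20 = 1048576, so n = 20.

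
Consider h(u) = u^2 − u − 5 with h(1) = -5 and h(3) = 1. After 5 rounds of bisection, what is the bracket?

midpoint 2: h = -3 < 0 → [2, 3]
midpoint 2.5: h = -1.25 < 0 → [2.5, 3]
midpoint 2.75: h = -0.1875 < 0 → [2.75, 3]
midpoint 2.875: h = 0.3906 > 0 → [2.75, 2.875]
midpoint 2.8125: h = 0.0977 > 0 → [2.75, 2.8125]

[2.75, 2.8125]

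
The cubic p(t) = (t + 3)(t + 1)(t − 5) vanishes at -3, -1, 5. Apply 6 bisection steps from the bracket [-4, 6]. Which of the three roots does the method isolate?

5

t = 1 gives p = -32, negative; keep [1, 6]
t = 3.5 gives p = -43.875, negative; keep [3.5, 6]
t = 4.75 gives p = -11.140625, negative; keep [4.75, 6]
t = 5.375 gives p = 20.0215, positive; keep [4.75, 5.375]
t = 5.0625 gives p = 3.0549, positive; keep [4.75, 5.0625]
t = 4.90625 gives p = -4.3778, negative; keep [4.90625, 5.0625]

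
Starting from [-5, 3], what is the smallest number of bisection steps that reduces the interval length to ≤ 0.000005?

21

Width after n steps is 8/2^n. Need 2^n ≥ 8/0.000005 = 1600000.
2^20 = 1048576 < 1600000 ≤ 2^21 = 2097152, so n = 21.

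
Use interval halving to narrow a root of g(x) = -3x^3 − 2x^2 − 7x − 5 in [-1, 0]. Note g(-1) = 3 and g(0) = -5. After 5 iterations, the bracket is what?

[-0.71875, -0.6875]

m = -0.5, g(m) = -1.625 (−); new bracket [-1, -0.5]
m = -0.75, g(m) = 0.390625 (+); new bracket [-0.75, -0.5]
m = -0.625, g(m) = -0.673828 (−); new bracket [-0.75, -0.625]
m = -0.6875, g(m) = -0.158 (−); new bracket [-0.75, -0.6875]
m = -0.71875, g(m) = 0.112 (+); new bracket [-0.71875, -0.6875]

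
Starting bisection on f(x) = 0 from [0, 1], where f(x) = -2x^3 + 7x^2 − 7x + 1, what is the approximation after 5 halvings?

m = 0.5, f(m) = -1 (−); new bracket [0, 0.5]
m = 0.25, f(m) = -0.34375 (−); new bracket [0, 0.25]
m = 0.125, f(m) = 0.230469 (+); new bracket [0.125, 0.25]
m = 0.1875, f(m) = -0.0796 (−); new bracket [0.125, 0.1875]
m = 0.15625, f(m) = 0.0695 (+); new bracket [0.15625, 0.1875]

0.15625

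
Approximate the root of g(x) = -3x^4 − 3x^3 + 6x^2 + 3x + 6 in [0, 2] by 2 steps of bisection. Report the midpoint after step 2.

1.5

midpoint 1: g = 9 > 0 → [1, 2]
midpoint 1.5: g = -1.3125 < 0 → [1, 1.5]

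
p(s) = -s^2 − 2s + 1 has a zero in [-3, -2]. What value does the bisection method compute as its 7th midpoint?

-2.4140625

midpoint -2.5: p = -0.25 < 0 → [-2.5, -2]
midpoint -2.25: p = 0.4375 > 0 → [-2.5, -2.25]
midpoint -2.375: p = 0.109375 > 0 → [-2.5, -2.375]
midpoint -2.4375: p = -0.0664 < 0 → [-2.4375, -2.375]
midpoint -2.40625: p = 0.0225 > 0 → [-2.4375, -2.40625]
midpoint -2.421875: p = -0.0217 < 0 → [-2.421875, -2.40625]
midpoint -2.4140625: p = 0.0004 > 0 → [-2.421875, -2.4140625]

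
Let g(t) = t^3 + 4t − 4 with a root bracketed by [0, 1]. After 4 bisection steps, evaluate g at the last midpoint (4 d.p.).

-0.2136

g(0.5) = -1.875 < 0, so the root lies in [0.5, 1]
g(0.75) = -0.578125 < 0, so the root lies in [0.75, 1]
g(0.875) = 0.169922 > 0, so the root lies in [0.75, 0.875]
g(0.8125) = -0.2136 < 0, so the root lies in [0.8125, 0.875]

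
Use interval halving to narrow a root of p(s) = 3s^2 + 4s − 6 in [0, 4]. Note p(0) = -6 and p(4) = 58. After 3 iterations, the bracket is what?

p(2) = 14 > 0, so the root lies in [0, 2]
p(1) = 1 > 0, so the root lies in [0, 1]
p(0.5) = -3.25 < 0, so the root lies in [0.5, 1]

[0.5, 1]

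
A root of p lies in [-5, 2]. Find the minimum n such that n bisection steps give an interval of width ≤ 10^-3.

Width after n steps is 7/2^n. Need 2^n ≥ 7/10^-3 = 7000.
2^12 = 4096 < 7000 ≤ 2^13 = 8192, so n = 13.

13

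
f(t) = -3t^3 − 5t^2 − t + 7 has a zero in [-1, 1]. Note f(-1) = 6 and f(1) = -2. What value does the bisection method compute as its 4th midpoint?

0.875

f(0) = 7 > 0, so the root lies in [0, 1]
f(0.5) = 4.875 > 0, so the root lies in [0.5, 1]
f(0.75) = 2.171875 > 0, so the root lies in [0.75, 1]
f(0.875) = 0.2871 > 0, so the root lies in [0.875, 1]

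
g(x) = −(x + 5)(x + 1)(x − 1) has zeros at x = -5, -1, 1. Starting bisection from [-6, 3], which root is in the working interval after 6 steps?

-5

midpoint -1.5: g = -4.375 < 0 → [-6, -1.5]
midpoint -3.75: g = -16.328125 < 0 → [-6, -3.75]
midpoint -4.875: g = -2.845703 < 0 → [-6, -4.875]
midpoint -5.4375: g = 12.4978 > 0 → [-5.4375, -4.875]
midpoint -5.15625: g = 3.998 > 0 → [-5.15625, -4.875]
midpoint -5.015625: g = 0.3774 > 0 → [-5.015625, -4.875]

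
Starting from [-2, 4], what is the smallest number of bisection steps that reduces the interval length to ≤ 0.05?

7

Width after n steps is 6/2^n. Need 2^n ≥ 6/0.05 = 120.
2^6 = 64 < 120 ≤ 2^7 = 128, so n = 7.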